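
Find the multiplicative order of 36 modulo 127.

Since 36 ∈ (Z/127Z)^×, its order divides φ(127) = 127 − 1 = 126 = 2 · 3^2 · 7.
Divisors of 126: 1, 2, 3, 6, 7, 9, 14, 18, 21, 42, 63, 126.
Evaluate successive powers at the divisors of 126:
36^1 ≡ 36
36^2 ≡ 26
36^3 ≡ 47
36^6 ≡ 50
36^7 ≡ 22
36^9 ≡ 64
36^14 ≡ 103
36^18 ≡ 32
36^21 ≡ 107
36^42 ≡ 19
36^63 ≡ 1
Therefore the multiplicative order of 36 modulo 127 is 63.

63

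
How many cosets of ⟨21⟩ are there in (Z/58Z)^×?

ord(21) | φ(58) = φ(2)·φ(29) = 1·28 = 28 = 2^2 · 7.
Divisors of 28: 1, 2, 4, 7, 14, 28.
Check 21^d mod 58 for each divisor in increasing order:
21^1 ≡ 21 (mod 58)
21^2 ≡ 35 (mod 58)
21^4 ≡ 7 (mod 58)
21^7 ≡ 41 (mod 58)
21^14 ≡ 57 (mod 58)
21^28 ≡ 1 (mod 58) ✓
So ord_58(21) = 28, hence |⟨21⟩| = 28.
Index = |(Z/58Z)^×| / |⟨21⟩| = 28 / 28 = 1.

1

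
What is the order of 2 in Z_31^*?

5

Since 2 ∈ (Z/31Z)^×, its order divides φ(31) = 31 − 1 = 30 = 2 · 3 · 5.
Divisors of 30: 1, 2, 3, 5, 6, 10, 15, 30.
Check 2^d mod 31 for each divisor in increasing order:
2^1 ≡ 2
2^2 ≡ 4
2^3 ≡ 8
2^5 ≡ 1
The smallest such exponent is 5, so the order of 2 is 5.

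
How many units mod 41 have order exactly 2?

1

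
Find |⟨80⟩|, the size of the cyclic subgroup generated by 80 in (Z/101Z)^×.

25

Since 80 ∈ (Z/101Z)^×, its order divides φ(101) = 101 − 1 = 100 = 2^2 · 5^2.
Divisors of 100: 1, 2, 4, 5, 10, 20, 25, 50, 100.
Compute 80^d (mod 101) for the divisors d until we hit 1:
80^1 ≡ 80 (mod 101)
80^2 ≡ 37 (mod 101)
80^4 ≡ 56 (mod 101)
80^5 ≡ 36 (mod 101)
80^10 ≡ 84 (mod 101)
80^20 ≡ 87 (mod 101)
80^25 ≡ 1 (mod 101) ✓
Therefore the multiplicative order of 80 modulo 101 is 25.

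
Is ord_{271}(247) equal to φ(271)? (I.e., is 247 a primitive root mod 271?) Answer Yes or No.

φ(271) = 271 − 1 = 270 = 2 · 3^3 · 5.
It suffices to check that the order of 247 is not a proper divisor of 270: compute 247^(270/q) for q ∈ {2, 3, 5}.
247^135 ≡ 1 (mod 271)  [q = 2: ≡ 1 ✗]
247^90 ≡ 1 (mod 271)  [q = 3: ≡ 1 ✗]
247^54 ≡ 244 (mod 271)  [q = 5: ≢ 1 ✓]
247^135 ≡ 1 shows ord(247) | 135, strictly less than φ(271); not a primitive root.

No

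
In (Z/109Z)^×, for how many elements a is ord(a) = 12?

4

φ(109) = 109 − 1 = 108 = 2^2 · 3^3.
In a cyclic group of order 108, there are φ(d) elements of order d for each divisor d of 108, and zero for non-divisors.
12 = 2^2 · 3 divides 108, and φ(12) = 4.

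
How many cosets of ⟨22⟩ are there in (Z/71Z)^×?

Since 22 ∈ (Z/71Z)^×, its order divides φ(71) = 71 − 1 = 70 = 2 · 5 · 7.
Divisors of 70: 1, 2, 5, 7, 10, 14, 35, 70.
Test each divisor d:
22^1 ≡ 22 (mod 71)
22^2 ≡ 58 (mod 71)
22^5 ≡ 26 (mod 71)
22^7 ≡ 17 (mod 71)
22^10 ≡ 37 (mod 71)
22^14 ≡ 5 (mod 71)
22^35 ≡ 70 (mod 71)
22^70 ≡ 1 (mod 71) ✓
The order of 22 is 70, so the subgroup it generates has 70 elements.
[(Z/71Z)^× : ⟨22⟩] = 70/70 = 1.

1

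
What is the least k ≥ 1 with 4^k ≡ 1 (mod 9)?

3

The order of 4 must divide φ(9) = φ(3^2) = 3·(3−1) = 6 = 2 · 3.
Divisors of 6: 1, 2, 3, 6.
Test each divisor d:
4^1 ≡ 4
4^2 ≡ 7
4^3 ≡ 1
The smallest such exponent is 3, so the order of 4 is 3.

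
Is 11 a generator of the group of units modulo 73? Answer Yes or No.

Yes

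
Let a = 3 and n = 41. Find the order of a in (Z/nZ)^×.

8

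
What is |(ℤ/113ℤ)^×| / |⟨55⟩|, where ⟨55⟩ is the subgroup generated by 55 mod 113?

1

ord(55) | φ(113) = 113 − 1 = 112 = 2^4 · 7.
Divisors of 112: 1, 2, 4, 7, 8, 14, 16, 28, 56, 112.
Evaluate successive powers at the divisors of 112:
55^1 ≡ 55 (mod 113)
55^2 ≡ 87 (mod 113)
55^4 ≡ 111 (mod 113)
55^7 ≡ 35 (mod 113)
55^8 ≡ 4 (mod 113)
55^14 ≡ 95 (mod 113)
55^16 ≡ 16 (mod 113)
55^28 ≡ 98 (mod 113)
55^56 ≡ 112 (mod 113)
55^112 ≡ 1 (mod 113) ✓
The order of 55 is 112, so the subgroup it generates has 112 elements.
[(Z/113Z)^× : ⟨55⟩] = 112/112 = 1.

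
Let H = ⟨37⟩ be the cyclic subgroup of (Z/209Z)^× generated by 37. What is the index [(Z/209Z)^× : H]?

ord(37) | φ(209) = φ(11·19) = (11−1)·(19−1) = 10·18 = 180 = 2^2 · 3^2 · 5.
Divisors of 180: 1, 2, 3, 4, 5, 6, 9, 10, 12, 15, 18, 20, 30, 36, 45, 60, 90, 180.
Test each divisor d:
37^1 ≡ 37 (mod 209)
37^2 ≡ 115 (mod 209)
37^3 ≡ 75 (mod 209)
37^4 ≡ 58 (mod 209)
37^5 ≡ 56 (mod 209)
37^6 ≡ 191 (mod 209)
37^9 ≡ 113 (mod 209)
37^10 ≡ 1 (mod 209) ✓
The order of 37 is 10, so the subgroup it generates has 10 elements.
The index is φ(209) / ord(37) = 180 / 10 = 18.

18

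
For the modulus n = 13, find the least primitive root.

φ(13) = 13 − 1 = 12 = 2^2 · 3.
g is a primitive root iff g^(12/q) ≢ 1 (mod 13) for each prime q ∈ {2, 3}.
g = 2: 2^6 ≡ 12; 2^4 ≡ 3 — none is 1, so 2 is a primitive root.
Hence the least primitive root of 13 is 2.

2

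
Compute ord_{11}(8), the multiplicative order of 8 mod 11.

10

By Lagrange's theorem, ord_11(8) divides φ(11) = 11 − 1 = 10 = 2 · 5.
Divisors of 10: 1, 2, 5, 10.
Check 8^d mod 11 for each divisor in increasing order:
8^1 ≡ 8
8^2 ≡ 9
8^5 ≡ 10
8^10 ≡ 1
So ord_11(8) = 10.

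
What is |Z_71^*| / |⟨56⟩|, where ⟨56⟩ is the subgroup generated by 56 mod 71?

1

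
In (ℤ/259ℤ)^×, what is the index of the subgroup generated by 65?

12

By Lagrange's theorem, ord_259(65) divides φ(259) = φ(7·37) = (7−1)·(37−1) = 6·36 = 216 = 2^3 · 3^3.
Divisors of 216: 1, 2, 3, 4, 6, 8, 9, 12, 18, 24, 27, 36, 54, 72, 108, 216.
Evaluate successive powers at the divisors of 216:
65^1 ≡ 65 (mod 259)
65^2 ≡ 81 (mod 259)
65^3 ≡ 85 (mod 259)
65^4 ≡ 86 (mod 259)
65^6 ≡ 232 (mod 259)
65^8 ≡ 144 (mod 259)
65^9 ≡ 36 (mod 259)
65^12 ≡ 211 (mod 259)
65^18 ≡ 1 (mod 259) ✓
The order of 65 is 18, so the subgroup it generates has 18 elements.
Index = |(Z/259Z)^×| / |⟨65⟩| = 216 / 18 = 12.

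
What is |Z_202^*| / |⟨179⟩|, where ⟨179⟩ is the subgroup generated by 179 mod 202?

4

By Lagrange's theorem, ord_202(179) divides φ(202) = φ(2)·φ(101) = 1·100 = 100 = 2^2 · 5^2.
Divisors of 100: 1, 2, 4, 5, 10, 20, 25, 50, 100.
Test each divisor d:
179^1 ≡ 179 (mod 202)
179^2 ≡ 125 (mod 202)
179^4 ≡ 71 (mod 202)
179^5 ≡ 185 (mod 202)
179^10 ≡ 87 (mod 202)
179^20 ≡ 95 (mod 202)
179^25 ≡ 1 (mod 202) ✓
So ord_202(179) = 25, hence |⟨179⟩| = 25.
[(Z/202Z)^× : ⟨179⟩] = 100/25 = 4.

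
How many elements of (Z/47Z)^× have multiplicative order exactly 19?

0

φ(47) = 47 − 1 = 46 = 2 · 23.
(Z/47Z)^× is cyclic (|G| = 46); a cyclic group of order m has exactly φ(d) elements of each order d | m, and none otherwise.
19 does not divide 46, so no element of (Z/47Z)^× has order 19.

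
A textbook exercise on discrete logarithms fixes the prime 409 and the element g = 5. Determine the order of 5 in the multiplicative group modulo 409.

Since 5 ∈ (Z/409Z)^×, its order divides φ(409) = 409 − 1 = 408 = 2^3 · 3 · 17.
Divisors of 408: 1, 2, 3, 4, 6, 8, 12, 17, 24, 34, 51, 68, 102, 136, 204, 408.
Check 5^d mod 409 for each divisor in increasing order:
5^1 ≡ 5 (mod 409)
5^2 ≡ 25 (mod 409)
5^3 ≡ 125 (mod 409)
5^4 ≡ 216 (mod 409)
5^6 ≡ 83 (mod 409)
5^8 ≡ 30 (mod 409)
5^12 ≡ 345 (mod 409)
5^17 ≡ 1 (mod 409) ✓
So ord_409(5) = 17.

17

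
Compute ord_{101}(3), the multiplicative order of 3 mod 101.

100

The order of 3 must divide φ(101) = 101 − 1 = 100 = 2^2 · 5^2.
Divisors of 100: 1, 2, 4, 5, 10, 20, 25, 50, 100.
Compute 3^d (mod 101) for the divisors d until we hit 1:
3^1 ≡ 3
3^2 ≡ 9
3^4 ≡ 81
3^5 ≡ 41
3^10 ≡ 65
3^20 ≡ 84
3^25 ≡ 10
3^50 ≡ 100
3^100 ≡ 1
Hence ord(3) = 100.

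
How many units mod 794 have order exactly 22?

10

φ(794) = φ(2)·φ(397) = 1·396 = 396 = 2^2 · 3^2 · 11.
Since (Z/794Z)^× is cyclic of order 396, the number of elements of order d is φ(d) when d | 396 and 0 otherwise.
22 = 2 · 11 divides 396, and φ(22) = 10.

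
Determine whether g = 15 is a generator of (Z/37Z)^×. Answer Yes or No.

Yes

φ(37) = 37 − 1 = 36 = 2^2 · 3^2.
It suffices to check that the order of 15 is not a proper divisor of 36: compute 15^(36/q) for q ∈ {2, 3}.
15^18 ≡ 36 (mod 37)  [q = 2: ≢ 1 ✓]
15^12 ≡ 26 (mod 37)  [q = 3: ≢ 1 ✓]
Every test exponent gives a nontrivial residue, hence 15 generates the full group.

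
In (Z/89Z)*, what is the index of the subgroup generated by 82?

ord(82) | φ(89) = 89 − 1 = 88 = 2^3 · 11.
Divisors of 88: 1, 2, 4, 8, 11, 22, 44, 88.
Compute 82^d (mod 89) for the divisors d until we hit 1:
82^1 ≡ 82 (mod 89)
82^2 ≡ 49 (mod 89)
82^4 ≡ 87 (mod 89)
82^8 ≡ 4 (mod 89)
82^11 ≡ 52 (mod 89)
82^22 ≡ 34 (mod 89)
82^44 ≡ 88 (mod 89)
82^88 ≡ 1 (mod 89) ✓
Thus |⟨82⟩| = ord(82) = 88.
[(Z/89Z)^× : ⟨82⟩] = 88/88 = 1.

1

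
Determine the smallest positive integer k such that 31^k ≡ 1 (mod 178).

88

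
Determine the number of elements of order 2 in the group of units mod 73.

1

φ(73) = 73 − 1 = 72 = 2^3 · 3^2.
Since (Z/73Z)^× is cyclic of order 72, the number of elements of order d is φ(d) when d | 72 and 0 otherwise.
2 | 72, and φ(2) = 2 − 1 = 1.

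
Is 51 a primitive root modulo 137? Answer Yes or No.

Yes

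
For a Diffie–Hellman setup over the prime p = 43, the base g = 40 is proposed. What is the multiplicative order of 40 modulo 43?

Since 40 ∈ (Z/43Z)^×, its order divides φ(43) = 43 − 1 = 42 = 2 · 3 · 7.
Divisors of 42: 1, 2, 3, 6, 7, 14, 21, 42.
Evaluate successive powers at the divisors of 42:
40^1 ≡ 40
40^2 ≡ 9
40^3 ≡ 16
40^6 ≡ 41
40^7 ≡ 6
40^14 ≡ 36
40^21 ≡ 1
So ord_43(40) = 21.

21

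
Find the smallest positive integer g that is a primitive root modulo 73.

5

φ(73) = 73 − 1 = 72 = 2^3 · 3^2.
Test candidates g = 2, 3, … against the prime factors q ∈ {2, 3} of φ(73): g is a generator iff g^(72/q) ≢ 1 for every such q.
g = 2: 2^36 ≡ 1 — hits 1, so not a primitive root.
g = 3: 3^36 ≡ 1 — hits 1, so not a primitive root.
g = 4: 4^36 ≡ 1 — hits 1, so not a primitive root.
g = 5: 5^36 ≡ 72; 5^24 ≡ 8 — none is 1, so 5 is a primitive root.
The smallest primitive root modulo 73 is 5.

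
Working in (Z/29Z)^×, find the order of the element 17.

4

By Lagrange's theorem, ord_29(17) divides φ(29) = 29 − 1 = 28 = 2^2 · 7.
Divisors of 28: 1, 2, 4, 7, 14, 28.
Test each divisor d:
17^1 ≡ 17
17^2 ≡ 28
17^4 ≡ 1
So ord_29(17) = 4.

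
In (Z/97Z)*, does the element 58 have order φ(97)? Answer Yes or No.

φ(97) = 97 − 1 = 96 = 2^5 · 3.
It suffices to check that the order of 58 is not a proper divisor of 96: compute 58^(96/q) for q ∈ {2, 3}.
58^48 ≡ 96 (mod 97)  [q = 2: ≢ 1 ✓]
58^32 ≡ 61 (mod 97)  [q = 3: ≢ 1 ✓]
None equal 1, so ord_97(58) = 96: 58 is a primitive root.

Yes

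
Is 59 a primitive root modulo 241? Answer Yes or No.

φ(241) = 241 − 1 = 240 = 2^4 · 3 · 5.
An element g generates (Z/241Z)^× iff g^(240/q) ≢ 1 (mod 241) for each prime q ∈ {2, 3, 5}.
59^120 ≡ 1 (mod 241)  [q = 2: ≡ 1 ✗]
59^80 ≡ 15 (mod 241)  [q = 3: ≢ 1 ✓]
59^48 ≡ 205 (mod 241)  [q = 5: ≢ 1 ✓]
Since 59^120 ≡ 1, the order of 59 divides 120 < 240, so 59 is not a primitive root.

No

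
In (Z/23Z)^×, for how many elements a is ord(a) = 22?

φ(23) = 23 − 1 = 22 = 2 · 11.
Since (Z/23Z)^× is cyclic of order 22, the number of elements of order d is φ(d) when d | 22 and 0 otherwise.
22 = 2 · 11 divides 22, and φ(22) = 10.

10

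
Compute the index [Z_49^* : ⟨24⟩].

1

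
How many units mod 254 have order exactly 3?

φ(254) = φ(2)·φ(127) = 1·126 = 126 = 2 · 3^2 · 7.
(Z/254Z)^× is cyclic (|G| = 126); a cyclic group of order m has exactly φ(d) elements of each order d | m, and none otherwise.
3 | 126, and φ(3) = 3 − 1 = 2.

2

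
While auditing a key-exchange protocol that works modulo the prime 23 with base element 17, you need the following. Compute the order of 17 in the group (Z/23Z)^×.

By Lagrange's theorem, ord_23(17) divides φ(23) = 23 − 1 = 22 = 2 · 11.
Divisors of 22: 1, 2, 11, 22.
Test each divisor d:
17^1 ≡ 17
17^2 ≡ 13
17^11 ≡ 22
17^22 ≡ 1
The smallest such exponent is 22, so the order of 17 is 22.

22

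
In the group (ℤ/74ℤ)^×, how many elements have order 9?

6

φ(74) = φ(2)·φ(37) = 1·36 = 36 = 2^2 · 3^2.
In a cyclic group of order 36, there are φ(d) elements of order d for each divisor d of 36, and zero for non-divisors.
9 = 3^2 divides 36, and φ(9) = 6.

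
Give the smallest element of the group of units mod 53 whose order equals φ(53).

2

φ(53) = 53 − 1 = 52 = 2^2 · 13.
Test candidates g = 2, 3, … against the prime factors q ∈ {2, 13} of φ(53): g is a generator iff g^(52/q) ≢ 1 for every such q.
g = 2: 2^26 ≡ 52; 2^4 ≡ 16 — none is 1, so 2 is a primitive root.
So 2 is the smallest generator of (Z/53Z)^×.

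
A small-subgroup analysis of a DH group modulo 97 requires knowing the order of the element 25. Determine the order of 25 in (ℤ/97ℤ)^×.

48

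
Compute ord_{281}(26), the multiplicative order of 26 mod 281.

280

The order of 26 must divide φ(281) = 281 − 1 = 280 = 2^3 · 5 · 7.
Divisors of 280: 1, 2, 4, 5, 7, 8, 10, 14, 20, 28, 35, 40, 56, 70, 140, 280.
Evaluate successive powers at the divisors of 280:
26^1 ≡ 26 (mod 281)
26^2 ≡ 114 (mod 281)
26^4 ≡ 70 (mod 281)
26^5 ≡ 134 (mod 281)
26^7 ≡ 102 (mod 281)
26^8 ≡ 123 (mod 281)
26^10 ≡ 253 (mod 281)
26^14 ≡ 7 (mod 281)
26^20 ≡ 222 (mod 281)
26^28 ≡ 49 (mod 281)
26^35 ≡ 221 (mod 281)
26^40 ≡ 109 (mod 281)
26^56 ≡ 153 (mod 281)
26^70 ≡ 228 (mod 281)
26^140 ≡ 280 (mod 281)
26^280 ≡ 1 (mod 281) ✓
Therefore the multiplicative order of 26 modulo 281 is 280.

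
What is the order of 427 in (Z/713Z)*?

330

By Lagrange's theorem, ord_713(427) divides φ(713) = φ(23·31) = (23−1)·(31−1) = 22·30 = 660 = 2^2 · 3 · 5 · 11.
Divisors of 660: 1, 2, 3, 4, 5, 6, 10, 11, 12, 15, 20, 22, 30, 33, 44, 55, 60, 66, 110, 132, 165, 220, 330, 660.
Compute 427^d (mod 713) for the divisors d until we hit 1:
427^1 ≡ 427
427^2 ≡ 514
427^3 ≡ 587
427^4 ≡ 386
427^5 ≡ 119
427^6 ≡ 190
427^10 ≡ 614
427^11 ≡ 507
427^12 ≡ 450
427^15 ≡ 340
427^20 ≡ 532
427^22 ≡ 369
427^30 ≡ 94
427^33 ≡ 277
427^44 ≡ 691
427^55 ≡ 254
427^60 ≡ 280
427^66 ≡ 438
427^110 ≡ 346
427^132 ≡ 47
427^165 ≡ 185
427^220 ≡ 645
427^330 ≡ 1
Hence ord(427) = 330.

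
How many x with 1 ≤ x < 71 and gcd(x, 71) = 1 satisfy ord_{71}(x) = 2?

φ(71) = 71 − 1 = 70 = 2 · 5 · 7.
(Z/71Z)^× is cyclic (|G| = 70); a cyclic group of order m has exactly φ(d) elements of each order d | m, and none otherwise.
2 | 70, and φ(2) = 2 − 1 = 1.

1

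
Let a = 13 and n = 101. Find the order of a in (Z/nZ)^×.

50

The order of 13 must divide φ(101) = 101 − 1 = 100 = 2^2 · 5^2.
Divisors of 100: 1, 2, 4, 5, 10, 20, 25, 50, 100.
Compute 13^d (mod 101) for the divisors d until we hit 1:
13^1 ≡ 13 (mod 101)
13^2 ≡ 68 (mod 101)
13^4 ≡ 79 (mod 101)
13^5 ≡ 17 (mod 101)
13^10 ≡ 87 (mod 101)
13^20 ≡ 95 (mod 101)
13^25 ≡ 100 (mod 101)
13^50 ≡ 1 (mod 101) ✓
Hence ord(13) = 50.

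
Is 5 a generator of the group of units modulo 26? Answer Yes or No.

No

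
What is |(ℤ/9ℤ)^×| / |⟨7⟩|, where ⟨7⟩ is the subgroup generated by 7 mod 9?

The order of 7 must divide φ(9) = φ(3^2) = 3·(3−1) = 6 = 2 · 3.
Divisors of 6: 1, 2, 3, 6.
Test each divisor d:
7^1 ≡ 7
7^2 ≡ 4
7^3 ≡ 1
So ord_9(7) = 3, hence |⟨7⟩| = 3.
The index is φ(9) / ord(7) = 6 / 3 = 2.

2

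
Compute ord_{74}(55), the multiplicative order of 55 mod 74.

By Lagrange's theorem, ord_74(55) divides φ(74) = φ(2)·φ(37) = 1·36 = 36 = 2^2 · 3^2.
Divisors of 36: 1, 2, 3, 4, 6, 9, 12, 18, 36.
Check 55^d mod 74 for each divisor in increasing order:
55^1 ≡ 55 (mod 74)
55^2 ≡ 65 (mod 74)
55^3 ≡ 23 (mod 74)
55^4 ≡ 7 (mod 74)
55^6 ≡ 11 (mod 74)
55^9 ≡ 31 (mod 74)
55^12 ≡ 47 (mod 74)
55^18 ≡ 73 (mod 74)
55^36 ≡ 1 (mod 74) ✓
The smallest such exponent is 36, so the order of 55 is 36.

36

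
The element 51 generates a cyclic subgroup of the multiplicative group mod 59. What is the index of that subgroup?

By Lagrange's theorem, ord_59(51) divides φ(59) = 59 − 1 = 58 = 2 · 29.
Divisors of 58: 1, 2, 29, 58.
Compute 51^d (mod 59) for the divisors d until we hit 1:
51^1 ≡ 51
51^2 ≡ 5
51^29 ≡ 1
The order of 51 is 29, so the subgroup it generates has 29 elements.
[(Z/59Z)^× : ⟨51⟩] = 58/29 = 2.

2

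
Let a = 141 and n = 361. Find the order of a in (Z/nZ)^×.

ord(141) | φ(361) = φ(19^2) = 19·(19−1) = 342 = 2 · 3^2 · 19.
Divisors of 342: 1, 2, 3, 6, 9, 18, 19, 38, 57, 114, 171, 342.
Evaluate successive powers at the divisors of 342:
141^1 ≡ 141
141^2 ≡ 26
141^3 ≡ 56
141^6 ≡ 248
141^9 ≡ 170
141^18 ≡ 20
141^19 ≡ 293
141^38 ≡ 292
141^57 ≡ 360
141^114 ≡ 1
Hence ord(141) = 114.

114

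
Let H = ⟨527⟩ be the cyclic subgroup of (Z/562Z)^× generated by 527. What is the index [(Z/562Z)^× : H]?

By Lagrange's theorem, ord_562(527) divides φ(562) = φ(2)·φ(281) = 1·280 = 280 = 2^3 · 5 · 7.
Divisors of 280: 1, 2, 4, 5, 7, 8, 10, 14, 20, 28, 35, 40, 56, 70, 140, 280.
Test each divisor d:
527^1 ≡ 527 (mod 562)
527^2 ≡ 101 (mod 562)
527^4 ≡ 85 (mod 562)
527^5 ≡ 397 (mod 562)
527^7 ≡ 195 (mod 562)
527^8 ≡ 481 (mod 562)
527^10 ≡ 249 (mod 562)
527^14 ≡ 371 (mod 562)
527^20 ≡ 181 (mod 562)
527^28 ≡ 513 (mod 562)
527^35 ≡ 561 (mod 562)
527^40 ≡ 165 (mod 562)
527^56 ≡ 153 (mod 562)
527^70 ≡ 1 (mod 562) ✓
The order of 527 is 70, so the subgroup it generates has 70 elements.
[(Z/562Z)^× : ⟨527⟩] = 280/70 = 4.

4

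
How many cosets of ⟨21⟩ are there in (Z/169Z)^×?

ord(21) | φ(169) = φ(13^2) = 13·(13−1) = 156 = 2^2 · 3 · 13.
Divisors of 156: 1, 2, 3, 4, 6, 12, 13, 26, 39, 52, 78, 156.
Check 21^d mod 169 for each divisor in increasing order:
21^1 ≡ 21 (mod 169)
21^2 ≡ 103 (mod 169)
21^3 ≡ 135 (mod 169)
21^4 ≡ 131 (mod 169)
21^6 ≡ 142 (mod 169)
21^12 ≡ 53 (mod 169)
21^13 ≡ 99 (mod 169)
21^26 ≡ 168 (mod 169)
21^39 ≡ 70 (mod 169)
21^52 ≡ 1 (mod 169) ✓
So ord_169(21) = 52, hence |⟨21⟩| = 52.
The index is φ(169) / ord(21) = 156 / 52 = 3.

3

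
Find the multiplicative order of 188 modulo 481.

By Lagrange's theorem, ord_481(188) divides φ(481) = φ(13·37) = (13−1)·(37−1) = 12·36 = 432 = 2^4 · 3^3.
Divisors of 432: 1, 2, 3, 4, 6, 8, 9, 12, 16, 18, 24, 27, 36, 48, 54, 72, 108, 144, 216, 432.
Check 188^d mod 481 for each divisor in increasing order:
188^1 ≡ 188 (mod 481)
188^2 ≡ 231 (mod 481)
188^3 ≡ 138 (mod 481)
188^4 ≡ 451 (mod 481)
188^6 ≡ 285 (mod 481)
188^8 ≡ 419 (mod 481)
188^9 ≡ 369 (mod 481)
188^12 ≡ 417 (mod 481)
188^16 ≡ 477 (mod 481)
188^18 ≡ 38 (mod 481)
188^24 ≡ 248 (mod 481)
188^27 ≡ 73 (mod 481)
188^36 ≡ 1 (mod 481) ✓
Hence ord(188) = 36.

36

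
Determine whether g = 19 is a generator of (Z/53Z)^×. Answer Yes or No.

φ(53) = 53 − 1 = 52 = 2^2 · 13.
It suffices to check that the order of 19 is not a proper divisor of 52: compute 19^(52/q) for q ∈ {2, 13}.
19^26 ≡ 52 (mod 53)  [q = 2: ≢ 1 ✓]
19^4 ≡ 47 (mod 53)  [q = 13: ≢ 1 ✓]
All checks pass, so 19 has order 52 and is a primitive root modulo 53.

Yes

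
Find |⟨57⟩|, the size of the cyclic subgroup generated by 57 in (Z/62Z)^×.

ord(57) | φ(62) = φ(2)·φ(31) = 1·30 = 30 = 2 · 3 · 5.
Divisors of 30: 1, 2, 3, 5, 6, 10, 15, 30.
Test each divisor d:
57^1 ≡ 57
57^2 ≡ 25
57^3 ≡ 61
57^5 ≡ 37
57^6 ≡ 1
The smallest such exponent is 6, so the order of 57 is 6.

6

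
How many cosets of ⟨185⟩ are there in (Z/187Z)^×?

ord(185) | φ(187) = φ(11·17) = (11−1)·(17−1) = 10·16 = 160 = 2^5 · 5.
Divisors of 160: 1, 2, 4, 5, 8, 10, 16, 20, 32, 40, 80, 160.
Evaluate successive powers at the divisors of 160:
185^1 ≡ 185
185^2 ≡ 4
185^4 ≡ 16
185^5 ≡ 155
185^8 ≡ 69
185^10 ≡ 89
185^16 ≡ 86
185^20 ≡ 67
185^32 ≡ 103
185^40 ≡ 1
Thus |⟨185⟩| = ord(185) = 40.
Index = |(Z/187Z)^×| / |⟨185⟩| = 160 / 40 = 4.

4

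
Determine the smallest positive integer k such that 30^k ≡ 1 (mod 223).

37

ord(30) | φ(223) = 223 − 1 = 222 = 2 · 3 · 37.
Divisors of 222: 1, 2, 3, 6, 37, 74, 111, 222.
Test each divisor d:
30^1 ≡ 30
30^2 ≡ 8
30^3 ≡ 17
30^6 ≡ 66
30^37 ≡ 1
Hence ord(30) = 37.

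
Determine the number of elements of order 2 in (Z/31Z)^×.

1

φ(31) = 31 − 1 = 30 = 2 · 3 · 5.
In a cyclic group of order 30, there are φ(d) elements of order d for each divisor d of 30, and zero for non-divisors.
2 | 30, and φ(2) = 2 − 1 = 1.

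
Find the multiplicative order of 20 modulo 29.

7

Since 20 ∈ (Z/29Z)^×, its order divides φ(29) = 29 − 1 = 28 = 2^2 · 7.
Divisors of 28: 1, 2, 4, 7, 14, 28.
Check 20^d mod 29 for each divisor in increasing order:
20^1 ≡ 20 (mod 29)
20^2 ≡ 23 (mod 29)
20^4 ≡ 7 (mod 29)
20^7 ≡ 1 (mod 29) ✓
The smallest such exponent is 7, so the order of 20 is 7.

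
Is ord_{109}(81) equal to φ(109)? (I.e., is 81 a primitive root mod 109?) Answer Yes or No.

φ(109) = 109 − 1 = 108 = 2^2 · 3^3.
81 is a primitive root mod 109 iff 81^(φ(109)/q) ≢ 1 for every prime q | φ(109), i.e. q ∈ {2, 3}.
81^54 ≡ 1 (mod 109)  [q = 2: ≡ 1 ✗]
81^36 ≡ 63 (mod 109)  [q = 3: ≢ 1 ✓]
The check at q = 2 fails, so 81 generates a proper subgroup.

No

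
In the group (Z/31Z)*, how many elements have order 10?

φ(31) = 31 − 1 = 30 = 2 · 3 · 5.
In a cyclic group of order 30, there are φ(d) elements of order d for each divisor d of 30, and zero for non-divisors.
10 = 2 · 5 divides 30, and φ(10) = 4.

4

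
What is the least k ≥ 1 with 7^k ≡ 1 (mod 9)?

3

Since 7 ∈ (Z/9Z)^×, its order divides φ(9) = φ(3^2) = 3·(3−1) = 6 = 2 · 3.
Divisors of 6: 1, 2, 3, 6.
Test each divisor d:
7^1 ≡ 7 (mod 9)
7^2 ≡ 4 (mod 9)
7^3 ≡ 1 (mod 9) ✓
Hence ord(7) = 3.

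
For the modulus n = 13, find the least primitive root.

φ(13) = 13 − 1 = 12 = 2^2 · 3.
Test candidates g = 2, 3, … against the prime factors q ∈ {2, 3} of φ(13): g is a generator iff g^(12/q) ≢ 1 for every such q.
g = 2: 2^6 ≡ 12; 2^4 ≡ 3 — none is 1, so 2 is a primitive root.
So 2 is the smallest generator of (Z/13Z)^×.

2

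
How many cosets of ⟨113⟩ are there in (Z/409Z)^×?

Since 113 ∈ (Z/409Z)^×, its order divides φ(409) = 409 − 1 = 408 = 2^3 · 3 · 17.
Divisors of 408: 1, 2, 3, 4, 6, 8, 12, 17, 24, 34, 51, 68, 102, 136, 204, 408.
Compute 113^d (mod 409) for the divisors d until we hit 1:
113^1 ≡ 113
113^2 ≡ 90
113^3 ≡ 354
113^4 ≡ 329
113^6 ≡ 162
113^8 ≡ 265
113^12 ≡ 68
113^17 ≡ 7
113^24 ≡ 125
113^34 ≡ 49
113^51 ≡ 343
113^68 ≡ 356
113^102 ≡ 266
113^136 ≡ 355
113^204 ≡ 408
113^408 ≡ 1
The order of 113 is 408, so the subgroup it generates has 408 elements.
[(Z/409Z)^× : ⟨113⟩] = 408/408 = 1.

1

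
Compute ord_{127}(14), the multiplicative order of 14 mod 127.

126

Since 14 ∈ (Z/127Z)^×, its order divides φ(127) = 127 − 1 = 126 = 2 · 3^2 · 7.
Divisors of 126: 1, 2, 3, 6, 7, 9, 14, 18, 21, 42, 63, 126.
Test each divisor d:
14^1 ≡ 14 (mod 127)
14^2 ≡ 69 (mod 127)
14^3 ≡ 77 (mod 127)
14^6 ≡ 87 (mod 127)
14^7 ≡ 75 (mod 127)
14^9 ≡ 95 (mod 127)
14^14 ≡ 37 (mod 127)
14^18 ≡ 8 (mod 127)
14^21 ≡ 108 (mod 127)
14^42 ≡ 107 (mod 127)
14^63 ≡ 126 (mod 127)
14^126 ≡ 1 (mod 127) ✓
The smallest such exponent is 126, so the order of 14 is 126.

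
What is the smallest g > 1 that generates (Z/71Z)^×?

7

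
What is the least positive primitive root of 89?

3

φ(89) = 89 − 1 = 88 = 2^3 · 11.
Test candidates g = 2, 3, … against the prime factors q ∈ {2, 11} of φ(89): g is a generator iff g^(88/q) ≢ 1 for every such q.
g = 2: 2^44 ≡ 1 — hits 1, so not a primitive root.
g = 3: 3^44 ≡ 88; 3^8 ≡ 64 — none is 1, so 3 is a primitive root.
So 3 is the smallest generator of (Z/89Z)^×.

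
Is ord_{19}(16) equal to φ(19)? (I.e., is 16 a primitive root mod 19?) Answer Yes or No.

No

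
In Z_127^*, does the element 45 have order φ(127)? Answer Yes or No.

Yes

φ(127) = 127 − 1 = 126 = 2 · 3^2 · 7.
45 is a primitive root mod 127 iff 45^(φ(127)/q) ≢ 1 for every prime q | φ(127), i.e. q ∈ {2, 3, 7}.
45^63 ≡ 126 (mod 127)  [q = 2: ≢ 1 ✓]
45^42 ≡ 19 (mod 127)  [q = 3: ≢ 1 ✓]
45^18 ≡ 8 (mod 127)  [q = 7: ≢ 1 ✓]
Every test exponent gives a nontrivial residue, hence 45 generates the full group.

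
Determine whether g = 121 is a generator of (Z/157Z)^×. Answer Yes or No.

No

φ(157) = 157 − 1 = 156 = 2^2 · 3 · 13.
121 is a primitive root mod 157 iff 121^(φ(157)/q) ≢ 1 for every prime q | φ(157), i.e. q ∈ {2, 3, 13}.
121^78 ≡ 1 (mod 157)  [q = 2: ≡ 1 ✗]
121^52 ≡ 144 (mod 157)  [q = 3: ≢ 1 ✓]
121^12 ≡ 153 (mod 157)  [q = 13: ≢ 1 ✓]
The check at q = 2 fails, so 121 generates a proper subgroup.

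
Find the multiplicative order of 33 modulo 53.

52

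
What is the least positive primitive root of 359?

φ(359) = 359 − 1 = 358 = 2 · 179.
g is a primitive root iff g^(358/q) ≢ 1 (mod 359) for each prime q ∈ {2, 179}.
g = 2: 2^179 ≡ 1 — hits 1, so not a primitive root.
g = 3: 3^179 ≡ 1 — hits 1, so not a primitive root.
g = 4: 4^179 ≡ 1 — hits 1, so not a primitive root.
g = 5: 5^179 ≡ 1 — hits 1, so not a primitive root.
g = 6: 6^179 ≡ 1 — hits 1, so not a primitive root.
g = 7: 7^179 ≡ 358; 7^2 ≡ 49 — none is 1, so 7 is a primitive root.
The smallest primitive root modulo 359 is 7.

7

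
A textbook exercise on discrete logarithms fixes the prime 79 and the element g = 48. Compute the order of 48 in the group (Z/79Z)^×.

Since 48 ∈ (Z/79Z)^×, its order divides φ(79) = 79 − 1 = 78 = 2 · 3 · 13.
Divisors of 78: 1, 2, 3, 6, 13, 26, 39, 78.
Compute 48^d (mod 79) for the divisors d until we hit 1:
48^1 ≡ 48 (mod 79)
48^2 ≡ 13 (mod 79)
48^3 ≡ 71 (mod 79)
48^6 ≡ 64 (mod 79)
48^13 ≡ 56 (mod 79)
48^26 ≡ 55 (mod 79)
48^39 ≡ 78 (mod 79)
48^78 ≡ 1 (mod 79) ✓
Hence ord(48) = 78.

78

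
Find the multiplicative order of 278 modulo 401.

Since 278 ∈ (Z/401Z)^×, its order divides φ(401) = 401 − 1 = 400 = 2^4 · 5^2.
Divisors of 400: 1, 2, 4, 5, 8, 10, 16, 20, 25, 40, 50, 80, 100, 200, 400.
Test each divisor d:
278^1 ≡ 278 (mod 401)
278^2 ≡ 292 (mod 401)
278^4 ≡ 252 (mod 401)
278^5 ≡ 282 (mod 401)
278^8 ≡ 146 (mod 401)
278^10 ≡ 126 (mod 401)
278^16 ≡ 63 (mod 401)
278^20 ≡ 237 (mod 401)
278^25 ≡ 268 (mod 401)
278^40 ≡ 29 (mod 401)
278^50 ≡ 45 (mod 401)
278^80 ≡ 39 (mod 401)
278^100 ≡ 20 (mod 401)
278^200 ≡ 400 (mod 401)
278^400 ≡ 1 (mod 401) ✓
The smallest such exponent is 400, so the order of 278 is 400.

400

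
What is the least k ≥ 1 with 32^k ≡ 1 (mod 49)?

21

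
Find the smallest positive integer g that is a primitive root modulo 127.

φ(127) = 127 − 1 = 126 = 2 · 3^2 · 7.
Test candidates g = 2, 3, … against the prime factors q ∈ {2, 3, 7} of φ(127): g is a generator iff g^(126/q) ≢ 1 for every such q.
g = 2: 2^63 ≡ 1 — hits 1, so not a primitive root.
g = 3: 3^63 ≡ 126; 3^42 ≡ 107; 3^18 ≡ 4 — none is 1, so 3 is a primitive root.
The smallest primitive root modulo 127 is 3.

3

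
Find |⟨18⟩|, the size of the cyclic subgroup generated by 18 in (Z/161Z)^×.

By Lagrange's theorem, ord_161(18) divides φ(161) = φ(7·23) = (7−1)·(23−1) = 6·22 = 132 = 2^2 · 3 · 11.
Divisors of 132: 1, 2, 3, 4, 6, 11, 12, 22, 33, 44, 66, 132.
Test each divisor d:
18^1 ≡ 18 (mod 161)
18^2 ≡ 2 (mod 161)
18^3 ≡ 36 (mod 161)
18^4 ≡ 4 (mod 161)
18^6 ≡ 8 (mod 161)
18^11 ≡ 93 (mod 161)
18^12 ≡ 64 (mod 161)
18^22 ≡ 116 (mod 161)
18^33 ≡ 1 (mod 161) ✓
So ord_161(18) = 33.

33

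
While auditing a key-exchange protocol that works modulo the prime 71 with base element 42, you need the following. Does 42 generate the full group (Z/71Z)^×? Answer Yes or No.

φ(71) = 71 − 1 = 70 = 2 · 5 · 7.
An element g generates (Z/71Z)^× iff g^(70/q) ≢ 1 (mod 71) for each prime q ∈ {2, 5, 7}.
42^35 ≡ 70 (mod 71)  [q = 2: ≢ 1 ✓]
42^14 ≡ 57 (mod 71)  [q = 5: ≢ 1 ✓]
42^10 ≡ 48 (mod 71)  [q = 7: ≢ 1 ✓]
Every test exponent gives a nontrivial residue, hence 42 generates the full group.

Yes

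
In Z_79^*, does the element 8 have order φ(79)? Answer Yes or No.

φ(79) = 79 − 1 = 78 = 2 · 3 · 13.
An element g generates (Z/79Z)^× iff g^(78/q) ≢ 1 (mod 79) for each prime q ∈ {2, 3, 13}.
8^39 ≡ 1 (mod 79)  [q = 2: ≡ 1 ✗]
8^26 ≡ 1 (mod 79)  [q = 3: ≡ 1 ✗]
8^6 ≡ 22 (mod 79)  [q = 13: ≢ 1 ✓]
The check at q = 2 fails, so 8 generates a proper subgroup.

No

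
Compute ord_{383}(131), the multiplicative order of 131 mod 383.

The order of 131 must divide φ(383) = 383 − 1 = 382 = 2 · 191.
Divisors of 382: 1, 2, 191, 382.
Test each divisor d:
131^1 ≡ 131 (mod 383)
131^2 ≡ 309 (mod 383)
131^191 ≡ 382 (mod 383)
131^382 ≡ 1 (mod 383) ✓
Hence ord(131) = 382.

382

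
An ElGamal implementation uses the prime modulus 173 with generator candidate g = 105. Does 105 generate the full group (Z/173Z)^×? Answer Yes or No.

Yes

φ(173) = 173 − 1 = 172 = 2^2 · 43.
105 is a primitive root mod 173 iff 105^(φ(173)/q) ≢ 1 for every prime q | φ(173), i.e. q ∈ {2, 43}.
105^86 ≡ 172 (mod 173)  [q = 2: ≢ 1 ✓]
105^4 ≡ 133 (mod 173)  [q = 43: ≢ 1 ✓]
All checks pass, so 105 has order 172 and is a primitive root modulo 173.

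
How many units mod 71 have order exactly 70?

φ(71) = 71 − 1 = 70 = 2 · 5 · 7.
In a cyclic group of order 70, there are φ(d) elements of order d for each divisor d of 70, and zero for non-divisors.
70 = 2 · 5 · 7 divides 70, and φ(70) = 24.

24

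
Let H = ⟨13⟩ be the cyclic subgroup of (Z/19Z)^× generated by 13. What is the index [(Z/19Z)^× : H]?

The order of 13 must divide φ(19) = 19 − 1 = 18 = 2 · 3^2.
Divisors of 18: 1, 2, 3, 6, 9, 18.
Evaluate successive powers at the divisors of 18:
13^1 ≡ 13 (mod 19)
13^2 ≡ 17 (mod 19)
13^3 ≡ 12 (mod 19)
13^6 ≡ 11 (mod 19)
13^9 ≡ 18 (mod 19)
13^18 ≡ 1 (mod 19) ✓
So ord_19(13) = 18, hence |⟨13⟩| = 18.
The index is φ(19) / ord(13) = 18 / 18 = 1.

1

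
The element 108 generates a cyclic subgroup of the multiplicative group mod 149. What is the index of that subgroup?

The order of 108 must divide φ(149) = 149 − 1 = 148 = 2^2 · 37.
Divisors of 148: 1, 2, 4, 37, 74, 148.
Evaluate successive powers at the divisors of 148:
108^1 ≡ 108
108^2 ≡ 42
108^4 ≡ 125
108^37 ≡ 44
108^74 ≡ 148
108^148 ≡ 1
The order of 108 is 148, so the subgroup it generates has 148 elements.
The index is φ(149) / ord(108) = 148 / 148 = 1.

1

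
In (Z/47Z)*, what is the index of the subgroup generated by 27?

2

Since 27 ∈ (Z/47Z)^×, its order divides φ(47) = 47 − 1 = 46 = 2 · 23.
Divisors of 46: 1, 2, 23, 46.
Compute 27^d (mod 47) for the divisors d until we hit 1:
27^1 ≡ 27 (mod 47)
27^2 ≡ 24 (mod 47)
27^23 ≡ 1 (mod 47) ✓
Thus |⟨27⟩| = ord(27) = 23.
[(Z/47Z)^× : ⟨27⟩] = 46/23 = 2.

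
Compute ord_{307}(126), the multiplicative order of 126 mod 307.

306

By Lagrange's theorem, ord_307(126) divides φ(307) = 307 − 1 = 306 = 2 · 3^2 · 17.
Divisors of 306: 1, 2, 3, 6, 9, 17, 18, 34, 51, 102, 153, 306.
Test each divisor d:
126^1 ≡ 126
126^2 ≡ 219
126^3 ≡ 271
126^6 ≡ 68
126^9 ≡ 8
126^17 ≡ 20
126^18 ≡ 64
126^34 ≡ 93
126^51 ≡ 18
126^102 ≡ 17
126^153 ≡ 306
126^306 ≡ 1
The smallest such exponent is 306, so the order of 126 is 306.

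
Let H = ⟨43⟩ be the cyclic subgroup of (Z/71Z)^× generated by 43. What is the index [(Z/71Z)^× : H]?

ord(43) | φ(71) = 71 − 1 = 70 = 2 · 5 · 7.
Divisors of 70: 1, 2, 5, 7, 10, 14, 35, 70.
Compute 43^d (mod 71) for the divisors d until we hit 1:
43^1 ≡ 43 (mod 71)
43^2 ≡ 3 (mod 71)
43^5 ≡ 32 (mod 71)
43^7 ≡ 25 (mod 71)
43^10 ≡ 30 (mod 71)
43^14 ≡ 57 (mod 71)
43^35 ≡ 1 (mod 71) ✓
So ord_71(43) = 35, hence |⟨43⟩| = 35.
The index is φ(71) / ord(43) = 70 / 35 = 2.

2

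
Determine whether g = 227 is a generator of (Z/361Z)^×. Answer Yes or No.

No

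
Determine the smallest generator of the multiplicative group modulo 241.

7

φ(241) = 241 − 1 = 240 = 2^4 · 3 · 5.
Test candidates g = 2, 3, … against the prime factors q ∈ {2, 3, 5} of φ(241): g is a generator iff g^(240/q) ≢ 1 for every such q.
g = 2: 2^120 ≡ 1 — hits 1, so not a primitive root.
g = 3: 3^120 ≡ 1 — hits 1, so not a primitive root.
g = 4: 4^120 ≡ 1 — hits 1, so not a primitive root.
g = 5: 5^120 ≡ 1 — hits 1, so not a primitive root.
g = 6: 6^120 ≡ 1 — hits 1, so not a primitive root.
g = 7: 7^120 ≡ 240; 7^80 ≡ 15; 7^48 ≡ 91 — none is 1, so 7 is a primitive root.
So 7 is the smallest generator of (Z/241Z)^×.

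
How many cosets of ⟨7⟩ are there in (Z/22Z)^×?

1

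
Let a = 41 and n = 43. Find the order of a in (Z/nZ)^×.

7

By Lagrange's theorem, ord_43(41) divides φ(43) = 43 − 1 = 42 = 2 · 3 · 7.
Divisors of 42: 1, 2, 3, 6, 7, 14, 21, 42.
Evaluate successive powers at the divisors of 42:
41^1 ≡ 41 (mod 43)
41^2 ≡ 4 (mod 43)
41^3 ≡ 35 (mod 43)
41^6 ≡ 21 (mod 43)
41^7 ≡ 1 (mod 43) ✓
Therefore the multiplicative order of 41 modulo 43 is 7.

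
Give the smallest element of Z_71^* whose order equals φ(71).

7

φ(71) = 71 − 1 = 70 = 2 · 5 · 7.
g is a primitive root iff g^(70/q) ≢ 1 (mod 71) for each prime q ∈ {2, 5, 7}.
g = 2: 2^35 ≡ 1 — hits 1, so not a primitive root.
g = 3: 3^35 ≡ 1 — hits 1, so not a primitive root.
g = 4: 4^35 ≡ 1 — hits 1, so not a primitive root.
g = 5: 5^35 ≡ 1 — hits 1, so not a primitive root.
g = 6: 6^35 ≡ 1 — hits 1, so not a primitive root.
g = 7: 7^35 ≡ 70; 7^14 ≡ 54; 7^10 ≡ 45 — none is 1, so 7 is a primitive root.
Hence the least primitive root of 71 is 7.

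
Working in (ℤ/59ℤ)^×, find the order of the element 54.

By Lagrange's theorem, ord_59(54) divides φ(59) = 59 − 1 = 58 = 2 · 29.
Divisors of 58: 1, 2, 29, 58.
Compute 54^d (mod 59) for the divisors d until we hit 1:
54^1 ≡ 54 (mod 59)
54^2 ≡ 25 (mod 59)
54^29 ≡ 58 (mod 59)
54^58 ≡ 1 (mod 59) ✓
So ord_59(54) = 58.

58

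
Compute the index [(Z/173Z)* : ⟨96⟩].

ord(96) | φ(173) = 173 − 1 = 172 = 2^2 · 43.
Divisors of 172: 1, 2, 4, 43, 86, 172.
Check 96^d mod 173 for each divisor in increasing order:
96^1 ≡ 96
96^2 ≡ 47
96^4 ≡ 133
96^43 ≡ 1
So ord_173(96) = 43, hence |⟨96⟩| = 43.
Index = |(Z/173Z)^×| / |⟨96⟩| = 172 / 43 = 4.

4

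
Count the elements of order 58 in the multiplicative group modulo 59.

φ(59) = 59 − 1 = 58 = 2 · 29.
In a cyclic group of order 58, there are φ(d) elements of order d for each divisor d of 58, and zero for non-divisors.
58 = 2 · 29 divides 58, and φ(58) = 28.

28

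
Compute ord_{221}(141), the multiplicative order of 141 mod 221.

48

ord(141) | φ(221) = φ(13·17) = (13−1)·(17−1) = 12·16 = 192 = 2^6 · 3.
Divisors of 192: 1, 2, 3, 4, 6, 8, 12, 16, 24, 32, 48, 64, 96, 192.
Check 141^d mod 221 for each divisor in increasing order:
141^1 ≡ 141 (mod 221)
141^2 ≡ 212 (mod 221)
141^3 ≡ 57 (mod 221)
141^4 ≡ 81 (mod 221)
141^6 ≡ 155 (mod 221)
141^8 ≡ 152 (mod 221)
141^12 ≡ 157 (mod 221)
141^16 ≡ 120 (mod 221)
141^24 ≡ 118 (mod 221)
141^32 ≡ 35 (mod 221)
141^48 ≡ 1 (mod 221) ✓
So ord_221(141) = 48.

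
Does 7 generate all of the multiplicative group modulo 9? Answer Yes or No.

No

φ(9) = φ(3^2) = 3·(3−1) = 6 = 2 · 3.
An element g generates (Z/9Z)^× iff g^(6/q) ≢ 1 (mod 9) for each prime q ∈ {2, 3}.
7^3 ≡ 1 (mod 9)  [q = 2: ≡ 1 ✗]
7^2 ≡ 4 (mod 9)  [q = 3: ≢ 1 ✓]
The check at q = 2 fails, so 7 generates a proper subgroup.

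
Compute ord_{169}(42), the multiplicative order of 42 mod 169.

39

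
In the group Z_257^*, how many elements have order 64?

32

φ(257) = 257 − 1 = 256 = 2^8.
In a cyclic group of order 256, there are φ(d) elements of order d for each divisor d of 256, and zero for non-divisors.
64 = 2^6 divides 256, and φ(64) = 32.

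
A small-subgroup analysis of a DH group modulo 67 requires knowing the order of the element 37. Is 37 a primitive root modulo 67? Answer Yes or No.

No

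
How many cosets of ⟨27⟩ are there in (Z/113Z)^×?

1

ord(27) | φ(113) = 113 − 1 = 112 = 2^4 · 7.
Divisors of 112: 1, 2, 4, 7, 8, 14, 16, 28, 56, 112.
Test each divisor d:
27^1 ≡ 27 (mod 113)
27^2 ≡ 51 (mod 113)
27^4 ≡ 2 (mod 113)
27^7 ≡ 42 (mod 113)
27^8 ≡ 4 (mod 113)
27^14 ≡ 69 (mod 113)
27^16 ≡ 16 (mod 113)
27^28 ≡ 15 (mod 113)
27^56 ≡ 112 (mod 113)
27^112 ≡ 1 (mod 113) ✓
So ord_113(27) = 112, hence |⟨27⟩| = 112.
The index is φ(113) / ord(27) = 112 / 112 = 1.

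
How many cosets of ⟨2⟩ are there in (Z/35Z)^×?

2

The order of 2 must divide φ(35) = φ(5·7) = (5−1)·(7−1) = 4·6 = 24 = 2^3 · 3.
Divisors of 24: 1, 2, 3, 4, 6, 8, 12, 24.
Compute 2^d (mod 35) for the divisors d until we hit 1:
2^1 ≡ 2
2^2 ≡ 4
2^3 ≡ 8
2^4 ≡ 16
2^6 ≡ 29
2^8 ≡ 11
2^12 ≡ 1
Thus |⟨2⟩| = ord(2) = 12.
Index = |(Z/35Z)^×| / |⟨2⟩| = 24 / 12 = 2.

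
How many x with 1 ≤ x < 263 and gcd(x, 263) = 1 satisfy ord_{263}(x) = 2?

φ(263) = 263 − 1 = 262 = 2 · 131.
(Z/263Z)^× is cyclic (|G| = 262); a cyclic group of order m has exactly φ(d) elements of each order d | m, and none otherwise.
2 | 262, and φ(2) = 2 − 1 = 1.

1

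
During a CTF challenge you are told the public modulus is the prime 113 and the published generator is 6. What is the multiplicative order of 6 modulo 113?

112

ord(6) | φ(113) = 113 − 1 = 112 = 2^4 · 7.
Divisors of 112: 1, 2, 4, 7, 8, 14, 16, 28, 56, 112.
Evaluate successive powers at the divisors of 112:
6^1 ≡ 6 (mod 113)
6^2 ≡ 36 (mod 113)
6^4 ≡ 53 (mod 113)
6^7 ≡ 35 (mod 113)
6^8 ≡ 97 (mod 113)
6^14 ≡ 95 (mod 113)
6^16 ≡ 30 (mod 113)
6^28 ≡ 98 (mod 113)
6^56 ≡ 112 (mod 113)
6^112 ≡ 1 (mod 113) ✓
The smallest such exponent is 112, so the order of 6 is 112.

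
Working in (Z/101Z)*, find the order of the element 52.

25

Since 52 ∈ (Z/101Z)^×, its order divides φ(101) = 101 − 1 = 100 = 2^2 · 5^2.
Divisors of 100: 1, 2, 4, 5, 10, 20, 25, 50, 100.
Evaluate successive powers at the divisors of 100:
52^1 ≡ 52 (mod 101)
52^2 ≡ 78 (mod 101)
52^4 ≡ 24 (mod 101)
52^5 ≡ 36 (mod 101)
52^10 ≡ 84 (mod 101)
52^20 ≡ 87 (mod 101)
52^25 ≡ 1 (mod 101) ✓
Hence ord(52) = 25.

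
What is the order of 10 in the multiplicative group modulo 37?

3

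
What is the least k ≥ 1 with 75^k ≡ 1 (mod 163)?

162

The order of 75 must divide φ(163) = 163 − 1 = 162 = 2 · 3^4.
Divisors of 162: 1, 2, 3, 6, 9, 18, 27, 54, 81, 162.
Test each divisor d:
75^1 ≡ 75 (mod 163)
75^2 ≡ 83 (mod 163)
75^3 ≡ 31 (mod 163)
75^6 ≡ 146 (mod 163)
75^9 ≡ 125 (mod 163)
75^18 ≡ 140 (mod 163)
75^27 ≡ 59 (mod 163)
75^54 ≡ 58 (mod 163)
75^81 ≡ 162 (mod 163)
75^162 ≡ 1 (mod 163) ✓
Hence ord(75) = 162.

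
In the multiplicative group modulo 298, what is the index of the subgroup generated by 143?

2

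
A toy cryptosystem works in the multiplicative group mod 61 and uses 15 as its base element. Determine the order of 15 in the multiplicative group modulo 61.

15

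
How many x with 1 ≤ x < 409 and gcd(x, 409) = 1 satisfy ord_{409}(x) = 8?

4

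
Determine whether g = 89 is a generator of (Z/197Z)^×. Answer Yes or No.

Yes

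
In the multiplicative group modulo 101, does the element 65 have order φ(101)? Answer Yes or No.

No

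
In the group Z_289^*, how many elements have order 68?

32

φ(289) = φ(17^2) = 17·(17−1) = 272 = 2^4 · 17.
Since (Z/289Z)^× is cyclic of order 272, the number of elements of order d is φ(d) when d | 272 and 0 otherwise.
68 = 2^2 · 17 divides 272, and φ(68) = 32.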